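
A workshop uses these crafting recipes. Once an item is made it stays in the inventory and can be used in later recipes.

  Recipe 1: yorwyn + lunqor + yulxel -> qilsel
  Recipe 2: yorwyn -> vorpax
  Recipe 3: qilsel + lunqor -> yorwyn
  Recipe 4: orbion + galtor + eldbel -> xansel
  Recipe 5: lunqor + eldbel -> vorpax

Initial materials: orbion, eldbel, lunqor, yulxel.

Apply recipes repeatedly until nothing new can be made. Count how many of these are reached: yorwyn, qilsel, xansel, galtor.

yorwyn would need qilsel and lunqor (Recipe 3), but qilsel is never obtained.
qilsel would need yorwyn, lunqor, and yulxel (Recipe 1), but yorwyn is never obtained.
xansel would need orbion, galtor, and eldbel (Recipe 4), but galtor is never obtained.
No rule produces galtor, and it is not given.
None of the 4 are reached.

0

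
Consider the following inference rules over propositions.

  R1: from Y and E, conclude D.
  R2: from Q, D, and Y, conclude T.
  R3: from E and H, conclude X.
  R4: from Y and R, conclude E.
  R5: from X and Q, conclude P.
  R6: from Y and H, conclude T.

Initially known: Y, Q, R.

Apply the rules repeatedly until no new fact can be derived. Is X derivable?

No

X would need E and H (R3), but H is never established.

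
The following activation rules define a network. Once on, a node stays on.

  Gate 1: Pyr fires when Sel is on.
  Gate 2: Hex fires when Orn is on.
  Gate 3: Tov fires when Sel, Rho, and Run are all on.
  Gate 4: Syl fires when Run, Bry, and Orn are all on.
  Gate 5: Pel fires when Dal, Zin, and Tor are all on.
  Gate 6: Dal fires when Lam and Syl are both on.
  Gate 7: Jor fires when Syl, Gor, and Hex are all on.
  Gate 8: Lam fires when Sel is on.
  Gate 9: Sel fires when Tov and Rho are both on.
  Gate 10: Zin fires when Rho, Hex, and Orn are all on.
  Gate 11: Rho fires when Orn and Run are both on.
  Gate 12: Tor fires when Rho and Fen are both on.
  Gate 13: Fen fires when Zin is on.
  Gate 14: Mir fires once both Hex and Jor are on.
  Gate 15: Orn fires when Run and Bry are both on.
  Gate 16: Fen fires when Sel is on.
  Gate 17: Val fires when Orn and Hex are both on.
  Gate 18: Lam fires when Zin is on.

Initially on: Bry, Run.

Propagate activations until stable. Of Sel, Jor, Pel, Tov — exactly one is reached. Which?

Pel

Run and Bry are on, so Orn fires (Gate 15).
Gate 4: Run, Bry, and Orn on → Syl on.
Gate 11: Orn and Run on → Rho on.
Orn is on, so Hex fires (Gate 2).
Gate 10: Rho, Hex, and Orn on → Zin on.
Zin is on, so Fen fires (Gate 13).
Gate 18: Zin on → Lam on.
Rho and Fen are on, so Tor fires (Gate 12).
Gate 6: Lam and Syl on → Dal on.
Dal, Zin, and Tor are on, so Pel fires (Gate 5).
Sel would need Tov and Rho (Gate 9), but Tov never turns on. Jor would need Syl, Gor, and Hex (Gate 7), but Gor never turns on. Tov would need Sel, Rho, and Run (Gate 3), but Sel never turns on.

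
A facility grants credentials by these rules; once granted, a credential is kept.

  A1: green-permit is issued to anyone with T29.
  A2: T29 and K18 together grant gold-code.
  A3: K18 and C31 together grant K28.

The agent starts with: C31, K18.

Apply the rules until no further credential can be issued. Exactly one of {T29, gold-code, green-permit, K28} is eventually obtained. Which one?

K28

Holding K18 and C31 grants K28 (A3).
No rule produces T29, and it is not given. green-permit would need T29 (A1), but T29 is never granted. gold-code would need T29 and K18 (A2), but T29 is never granted.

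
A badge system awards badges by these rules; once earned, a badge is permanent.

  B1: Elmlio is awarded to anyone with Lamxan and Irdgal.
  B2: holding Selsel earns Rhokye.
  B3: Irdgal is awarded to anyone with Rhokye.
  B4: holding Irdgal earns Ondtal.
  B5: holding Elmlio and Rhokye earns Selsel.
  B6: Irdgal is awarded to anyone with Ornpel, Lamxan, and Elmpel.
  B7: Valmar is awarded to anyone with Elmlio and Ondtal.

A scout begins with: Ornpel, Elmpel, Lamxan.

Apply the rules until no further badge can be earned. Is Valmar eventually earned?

Yes

With Ornpel, Lamxan, and Elmpel, Irdgal is earned (B6).
With Lamxan and Irdgal, Elmlio is earned (B1).
With Irdgal, Ondtal is earned (B4).
With Elmlio and Ondtal, Valmar is earned (B7).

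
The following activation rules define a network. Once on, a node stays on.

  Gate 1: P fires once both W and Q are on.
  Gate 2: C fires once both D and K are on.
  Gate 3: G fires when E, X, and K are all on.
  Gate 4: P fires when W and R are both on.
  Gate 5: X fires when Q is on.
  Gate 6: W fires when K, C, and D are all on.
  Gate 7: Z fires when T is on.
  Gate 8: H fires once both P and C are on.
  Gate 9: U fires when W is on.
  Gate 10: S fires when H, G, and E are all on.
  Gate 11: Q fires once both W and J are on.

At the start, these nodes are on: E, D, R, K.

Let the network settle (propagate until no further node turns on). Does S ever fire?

No

S would need H, G, and E (Gate 10), but G never turns on.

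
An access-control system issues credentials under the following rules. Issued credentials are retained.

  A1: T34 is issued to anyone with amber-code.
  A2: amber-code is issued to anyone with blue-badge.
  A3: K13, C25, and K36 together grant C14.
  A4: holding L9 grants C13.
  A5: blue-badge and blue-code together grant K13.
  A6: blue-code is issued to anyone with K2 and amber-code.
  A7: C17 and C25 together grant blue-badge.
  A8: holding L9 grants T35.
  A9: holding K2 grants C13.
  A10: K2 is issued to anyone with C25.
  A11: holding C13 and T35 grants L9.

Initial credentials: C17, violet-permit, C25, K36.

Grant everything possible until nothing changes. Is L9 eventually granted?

No

L9 would need C13 and T35 (A11), but T35 is never granted.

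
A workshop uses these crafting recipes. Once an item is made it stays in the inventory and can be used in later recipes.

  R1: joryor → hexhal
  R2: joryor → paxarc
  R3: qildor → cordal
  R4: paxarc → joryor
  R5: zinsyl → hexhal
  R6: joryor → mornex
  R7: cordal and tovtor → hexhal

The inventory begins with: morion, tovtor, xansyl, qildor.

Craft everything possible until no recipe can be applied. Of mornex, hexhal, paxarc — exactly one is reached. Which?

qildor → cordal (R3).
cordal and tovtor → hexhal (R7).
paxarc would need joryor (R2), but joryor is never obtained. mornex would need joryor (R6), but joryor is never obtained.

hexhal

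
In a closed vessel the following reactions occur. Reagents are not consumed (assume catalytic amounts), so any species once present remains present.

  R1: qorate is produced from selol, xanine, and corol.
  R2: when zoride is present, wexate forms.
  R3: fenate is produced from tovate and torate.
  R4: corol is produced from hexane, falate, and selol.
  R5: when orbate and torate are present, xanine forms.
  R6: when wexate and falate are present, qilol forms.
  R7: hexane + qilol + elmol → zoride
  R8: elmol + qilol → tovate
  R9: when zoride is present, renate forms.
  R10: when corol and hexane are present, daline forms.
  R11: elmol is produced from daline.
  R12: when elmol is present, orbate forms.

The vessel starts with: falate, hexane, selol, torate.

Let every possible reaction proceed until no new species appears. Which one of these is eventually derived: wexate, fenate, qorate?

hexane, falate, and selol present → corol forms (R4).
corol and hexane present → daline forms (R10).
daline present → elmol forms (R11).
elmol present → orbate forms (R12).
orbate and torate present → xanine forms (R5).
selol, xanine, and corol present → qorate forms (R1).
fenate would need tovate and torate (R3), but tovate never forms. wexate would need zoride (R2), but zoride never forms.

qorate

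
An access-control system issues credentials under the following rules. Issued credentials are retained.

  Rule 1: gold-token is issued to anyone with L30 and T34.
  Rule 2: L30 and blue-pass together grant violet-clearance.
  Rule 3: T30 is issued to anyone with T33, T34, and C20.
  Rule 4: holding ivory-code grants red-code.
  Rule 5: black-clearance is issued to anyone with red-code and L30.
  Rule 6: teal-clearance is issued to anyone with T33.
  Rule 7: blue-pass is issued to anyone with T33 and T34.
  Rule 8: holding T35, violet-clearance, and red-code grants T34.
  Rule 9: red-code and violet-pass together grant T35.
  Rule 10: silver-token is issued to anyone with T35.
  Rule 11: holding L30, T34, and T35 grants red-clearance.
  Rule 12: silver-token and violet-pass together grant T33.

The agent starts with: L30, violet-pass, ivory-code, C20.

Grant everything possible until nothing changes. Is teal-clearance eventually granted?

Yes

Holding ivory-code grants red-code (Rule 4).
Holding red-code and violet-pass grants T35 (Rule 9).
Holding T35 grants silver-token (Rule 10).
Holding silver-token and violet-pass grants T33 (Rule 12).
Holding T33 grants teal-clearance (Rule 6).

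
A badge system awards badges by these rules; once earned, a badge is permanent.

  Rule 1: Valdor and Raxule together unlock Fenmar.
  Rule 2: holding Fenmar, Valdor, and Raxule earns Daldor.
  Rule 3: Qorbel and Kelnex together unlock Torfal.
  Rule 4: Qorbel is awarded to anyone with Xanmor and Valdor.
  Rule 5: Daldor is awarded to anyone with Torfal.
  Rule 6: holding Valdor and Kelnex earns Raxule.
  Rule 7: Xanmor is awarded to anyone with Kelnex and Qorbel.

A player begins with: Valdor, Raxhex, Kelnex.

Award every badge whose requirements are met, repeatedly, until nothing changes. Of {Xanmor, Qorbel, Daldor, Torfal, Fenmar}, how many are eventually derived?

2

With Valdor and Kelnex, Raxule is earned (Rule 6).
With Valdor and Raxule, Fenmar is earned (Rule 1).
With Fenmar, Valdor, and Raxule, Daldor is earned (Rule 2).
Xanmor would need Kelnex and Qorbel (Rule 7), but Qorbel is never earned.
Qorbel would need Xanmor and Valdor (Rule 4), but Xanmor is never earned.
Daldor: reached.
Torfal would need Qorbel and Kelnex (Rule 3), but Qorbel is never earned.
Fenmar: reached.
Reached: Daldor and Fenmar — 2 of the 5.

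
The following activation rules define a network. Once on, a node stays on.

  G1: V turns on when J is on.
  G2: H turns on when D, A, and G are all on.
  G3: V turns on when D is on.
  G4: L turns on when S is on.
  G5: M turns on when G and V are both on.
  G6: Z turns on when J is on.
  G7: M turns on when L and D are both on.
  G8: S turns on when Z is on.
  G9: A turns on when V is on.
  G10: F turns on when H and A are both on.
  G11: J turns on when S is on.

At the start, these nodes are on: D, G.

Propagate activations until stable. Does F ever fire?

Yes

G3: D on → V on.
G9: V on → A on.
D, A, and G are on, so H turns on (G2).
G10: H and A on → F on.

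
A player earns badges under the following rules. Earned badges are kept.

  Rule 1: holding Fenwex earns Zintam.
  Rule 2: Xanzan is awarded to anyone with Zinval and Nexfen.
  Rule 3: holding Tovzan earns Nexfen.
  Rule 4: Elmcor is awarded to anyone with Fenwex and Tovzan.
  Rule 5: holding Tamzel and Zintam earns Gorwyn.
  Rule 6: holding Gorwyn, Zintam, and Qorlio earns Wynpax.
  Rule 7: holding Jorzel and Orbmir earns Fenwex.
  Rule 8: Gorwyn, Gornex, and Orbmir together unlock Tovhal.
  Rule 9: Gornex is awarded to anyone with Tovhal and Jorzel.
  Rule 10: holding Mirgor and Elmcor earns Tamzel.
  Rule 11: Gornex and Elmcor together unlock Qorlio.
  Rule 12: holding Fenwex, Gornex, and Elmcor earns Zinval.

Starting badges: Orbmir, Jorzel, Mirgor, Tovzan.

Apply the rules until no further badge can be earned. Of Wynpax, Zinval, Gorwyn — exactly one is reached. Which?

With Jorzel and Orbmir, Fenwex is earned (Rule 7).
With Fenwex and Tovzan, Elmcor is earned (Rule 4).
With Fenwex, Zintam is earned (Rule 1).
With Mirgor and Elmcor, Tamzel is earned (Rule 10).
With Tamzel and Zintam, Gorwyn is earned (Rule 5).
Zinval would need Fenwex, Gornex, and Elmcor (Rule 12), but Gornex is never earned. Wynpax would need Gorwyn, Zintam, and Qorlio (Rule 6), but Qorlio is never earned.

Gorwyn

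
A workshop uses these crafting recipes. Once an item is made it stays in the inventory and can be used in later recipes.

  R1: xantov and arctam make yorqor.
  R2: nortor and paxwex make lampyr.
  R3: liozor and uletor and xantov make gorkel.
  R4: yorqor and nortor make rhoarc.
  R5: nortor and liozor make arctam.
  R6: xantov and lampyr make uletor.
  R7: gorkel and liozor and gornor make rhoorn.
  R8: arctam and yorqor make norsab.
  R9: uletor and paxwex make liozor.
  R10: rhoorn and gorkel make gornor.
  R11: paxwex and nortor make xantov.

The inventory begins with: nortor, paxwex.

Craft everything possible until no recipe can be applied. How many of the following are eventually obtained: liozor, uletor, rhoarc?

Using R2, nortor and paxwex make lampyr.
paxwex and nortor → xantov (R11).
Using R6, xantov and lampyr make uletor.
uletor and paxwex → liozor (R9).
Using R5, nortor and liozor make arctam.
xantov and arctam → yorqor (R1).
yorqor and nortor → rhoarc (R4).
liozor: reached.
uletor: reached.
rhoarc: reached.
All 3 are reached.

3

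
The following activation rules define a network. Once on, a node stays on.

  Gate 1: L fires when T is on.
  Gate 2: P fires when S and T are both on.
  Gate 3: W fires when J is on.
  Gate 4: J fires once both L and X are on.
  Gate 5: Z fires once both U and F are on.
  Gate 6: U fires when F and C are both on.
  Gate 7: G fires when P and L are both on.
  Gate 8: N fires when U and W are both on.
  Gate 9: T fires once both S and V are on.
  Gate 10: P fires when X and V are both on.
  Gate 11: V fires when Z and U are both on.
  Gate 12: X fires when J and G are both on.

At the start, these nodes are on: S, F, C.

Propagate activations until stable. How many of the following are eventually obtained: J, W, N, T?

1

F and C are on, so U fires (Gate 6).
Gate 5: U and F on → Z on.
Gate 11: Z and U on → V on.
Gate 9: S and V on → T on.
J would need L and X (Gate 4), but X never turns on.
W would need J (Gate 3), but J never turns on.
N would need U and W (Gate 8), but W never turns on.
T: reached.
Reached: T — 1 of the 4.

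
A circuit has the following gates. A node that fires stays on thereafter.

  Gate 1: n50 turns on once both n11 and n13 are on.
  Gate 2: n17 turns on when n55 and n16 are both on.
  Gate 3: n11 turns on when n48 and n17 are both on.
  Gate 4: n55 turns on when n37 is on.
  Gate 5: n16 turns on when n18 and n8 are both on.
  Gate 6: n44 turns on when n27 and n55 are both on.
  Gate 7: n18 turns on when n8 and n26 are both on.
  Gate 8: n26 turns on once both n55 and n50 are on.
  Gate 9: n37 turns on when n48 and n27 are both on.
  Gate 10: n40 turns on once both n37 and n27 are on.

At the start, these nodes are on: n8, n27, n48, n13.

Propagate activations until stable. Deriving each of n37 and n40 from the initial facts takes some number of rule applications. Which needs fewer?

n37: Gate 9: n48 and n27 on → n37 on. [1 rule application]
n40: n48 and n27 are on, so n37 turns on (Gate 9). n37 and n27 are on, so n40 turns on (Gate 10). [2 rule applications]
n37 needs fewer.

n37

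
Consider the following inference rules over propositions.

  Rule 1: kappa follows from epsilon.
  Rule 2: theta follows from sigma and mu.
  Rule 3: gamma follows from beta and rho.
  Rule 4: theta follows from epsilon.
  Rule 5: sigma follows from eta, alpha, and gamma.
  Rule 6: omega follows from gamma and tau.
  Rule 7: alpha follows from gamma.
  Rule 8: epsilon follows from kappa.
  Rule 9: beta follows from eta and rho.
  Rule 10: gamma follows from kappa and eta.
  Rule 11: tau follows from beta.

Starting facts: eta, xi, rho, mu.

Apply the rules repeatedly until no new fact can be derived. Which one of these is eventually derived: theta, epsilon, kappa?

eta and rho hold, so beta follows (Rule 9).
From beta and rho, Rule 3 gives gamma.
gamma holds, so alpha follows (Rule 7).
eta, alpha, and gamma hold, so sigma follows (Rule 5).
sigma and mu hold, so theta follows (Rule 2).
kappa would need epsilon (Rule 1), but epsilon is never established. epsilon would need kappa (Rule 8), but kappa is never established.

theta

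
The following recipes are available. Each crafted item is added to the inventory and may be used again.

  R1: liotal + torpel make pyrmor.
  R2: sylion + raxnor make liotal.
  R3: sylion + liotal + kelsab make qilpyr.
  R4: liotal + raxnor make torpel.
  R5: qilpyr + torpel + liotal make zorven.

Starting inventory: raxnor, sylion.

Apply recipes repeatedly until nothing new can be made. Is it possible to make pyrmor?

sylion + raxnor → liotal (R2).
liotal + raxnor → torpel (R4).
Using R1, liotal and torpel make pyrmor.

Yes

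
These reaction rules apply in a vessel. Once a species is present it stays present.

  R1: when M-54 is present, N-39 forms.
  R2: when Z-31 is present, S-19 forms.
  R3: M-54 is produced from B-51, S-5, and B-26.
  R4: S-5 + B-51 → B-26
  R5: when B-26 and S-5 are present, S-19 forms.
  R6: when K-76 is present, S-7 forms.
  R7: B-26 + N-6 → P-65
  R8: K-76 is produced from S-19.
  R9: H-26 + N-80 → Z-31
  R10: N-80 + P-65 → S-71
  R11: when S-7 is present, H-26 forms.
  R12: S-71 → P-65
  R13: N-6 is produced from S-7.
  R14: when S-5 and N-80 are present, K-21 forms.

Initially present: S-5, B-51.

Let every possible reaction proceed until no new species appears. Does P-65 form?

S-5 and B-51 present → B-26 forms (R4).
B-26 and S-5 present → S-19 forms (R5).
S-19 present → K-76 forms (R8).
K-76 present → S-7 forms (R6).
S-7 present → N-6 forms (R13).
B-26 and N-6 present → P-65 forms (R7).

Yes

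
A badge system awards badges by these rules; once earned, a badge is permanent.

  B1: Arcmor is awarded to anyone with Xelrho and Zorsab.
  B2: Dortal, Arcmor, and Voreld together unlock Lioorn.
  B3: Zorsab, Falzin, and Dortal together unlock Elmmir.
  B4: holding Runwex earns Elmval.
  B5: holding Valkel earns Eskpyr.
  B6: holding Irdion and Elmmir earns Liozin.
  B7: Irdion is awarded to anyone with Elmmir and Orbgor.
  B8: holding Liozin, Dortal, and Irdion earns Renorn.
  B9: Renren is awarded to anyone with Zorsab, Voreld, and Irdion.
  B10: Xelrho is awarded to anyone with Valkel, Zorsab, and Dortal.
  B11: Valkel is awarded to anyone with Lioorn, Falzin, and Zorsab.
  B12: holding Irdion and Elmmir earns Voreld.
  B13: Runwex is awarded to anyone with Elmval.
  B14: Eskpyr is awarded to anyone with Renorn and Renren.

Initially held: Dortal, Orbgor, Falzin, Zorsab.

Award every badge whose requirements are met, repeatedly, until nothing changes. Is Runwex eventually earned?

No

Runwex would need Elmval (B13), but Elmval is never earned.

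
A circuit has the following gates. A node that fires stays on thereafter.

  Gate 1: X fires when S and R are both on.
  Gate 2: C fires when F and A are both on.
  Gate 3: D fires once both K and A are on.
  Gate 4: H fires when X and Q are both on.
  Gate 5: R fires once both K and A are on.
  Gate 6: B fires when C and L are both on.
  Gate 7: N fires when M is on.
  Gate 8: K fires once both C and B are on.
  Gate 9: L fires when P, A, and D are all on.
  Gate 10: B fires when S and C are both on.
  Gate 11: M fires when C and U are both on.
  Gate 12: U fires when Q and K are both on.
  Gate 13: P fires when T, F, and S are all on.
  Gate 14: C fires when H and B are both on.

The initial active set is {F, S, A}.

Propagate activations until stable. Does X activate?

F and A are on, so C fires (Gate 2).
S and C are on, so B fires (Gate 10).
C and B are on, so K fires (Gate 8).
K and A are on, so R fires (Gate 5).
S and R are on, so X fires (Gate 1).

Yes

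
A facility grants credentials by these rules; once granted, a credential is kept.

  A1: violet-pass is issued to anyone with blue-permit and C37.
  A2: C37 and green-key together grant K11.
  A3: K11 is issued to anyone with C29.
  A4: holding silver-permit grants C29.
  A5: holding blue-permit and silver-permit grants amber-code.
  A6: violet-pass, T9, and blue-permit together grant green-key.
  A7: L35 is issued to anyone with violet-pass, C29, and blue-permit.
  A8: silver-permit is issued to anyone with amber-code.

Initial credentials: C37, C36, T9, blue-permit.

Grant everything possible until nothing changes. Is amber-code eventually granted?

amber-code would need blue-permit and silver-permit (A5), but silver-permit is never granted.

No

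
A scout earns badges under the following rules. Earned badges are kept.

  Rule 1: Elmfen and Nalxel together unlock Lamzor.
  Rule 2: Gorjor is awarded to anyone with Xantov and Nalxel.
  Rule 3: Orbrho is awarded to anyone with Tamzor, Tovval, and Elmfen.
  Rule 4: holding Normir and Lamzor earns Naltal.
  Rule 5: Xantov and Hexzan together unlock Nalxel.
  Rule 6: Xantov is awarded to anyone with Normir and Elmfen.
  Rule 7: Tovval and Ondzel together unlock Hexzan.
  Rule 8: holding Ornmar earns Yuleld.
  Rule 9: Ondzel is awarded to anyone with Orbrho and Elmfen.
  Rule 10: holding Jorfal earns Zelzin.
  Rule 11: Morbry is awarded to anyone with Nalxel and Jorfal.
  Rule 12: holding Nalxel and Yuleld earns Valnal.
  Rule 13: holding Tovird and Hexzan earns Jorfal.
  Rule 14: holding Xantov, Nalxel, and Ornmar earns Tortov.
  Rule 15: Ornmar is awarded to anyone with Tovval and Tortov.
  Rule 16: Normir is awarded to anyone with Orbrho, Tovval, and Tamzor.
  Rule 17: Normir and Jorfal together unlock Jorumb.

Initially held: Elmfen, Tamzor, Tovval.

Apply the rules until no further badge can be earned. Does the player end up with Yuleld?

Yuleld would need Ornmar (Rule 8), but Ornmar is never earned.

No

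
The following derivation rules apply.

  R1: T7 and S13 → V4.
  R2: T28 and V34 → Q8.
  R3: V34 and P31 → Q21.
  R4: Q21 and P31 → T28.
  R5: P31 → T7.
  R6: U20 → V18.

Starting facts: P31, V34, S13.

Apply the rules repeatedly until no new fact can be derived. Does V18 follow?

V18 would need U20 (R6), but U20 is never established.

No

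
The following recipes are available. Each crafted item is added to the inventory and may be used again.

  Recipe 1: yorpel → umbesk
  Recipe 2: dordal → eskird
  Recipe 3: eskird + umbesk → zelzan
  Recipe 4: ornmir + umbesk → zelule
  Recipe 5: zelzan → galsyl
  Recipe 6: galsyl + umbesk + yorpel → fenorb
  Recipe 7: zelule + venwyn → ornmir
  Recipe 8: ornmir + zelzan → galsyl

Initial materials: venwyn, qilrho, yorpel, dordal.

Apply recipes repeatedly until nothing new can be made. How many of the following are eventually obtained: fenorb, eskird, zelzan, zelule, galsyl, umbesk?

Using Recipe 1, yorpel makes umbesk.
dordal → eskird (Recipe 2).
Using Recipe 3, eskird and umbesk make zelzan.
Using Recipe 5, zelzan makes galsyl.
Using Recipe 6, galsyl, umbesk, and yorpel make fenorb.
fenorb: reached.
eskird: reached.
zelzan: reached.
zelule would need ornmir and umbesk (Recipe 4), but ornmir is never obtained.
galsyl: reached.
umbesk: reached.
Reached: fenorb, eskird, zelzan, galsyl, and umbesk — 5 of the 6.

5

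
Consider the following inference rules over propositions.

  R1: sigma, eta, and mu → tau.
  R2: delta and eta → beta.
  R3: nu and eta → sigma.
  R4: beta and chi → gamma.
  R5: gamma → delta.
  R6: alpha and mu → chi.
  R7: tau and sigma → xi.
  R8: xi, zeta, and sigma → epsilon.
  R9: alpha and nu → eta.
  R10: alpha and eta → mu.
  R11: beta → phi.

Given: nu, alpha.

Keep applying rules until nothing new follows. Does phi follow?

phi would need beta (R11), but beta is never established.

No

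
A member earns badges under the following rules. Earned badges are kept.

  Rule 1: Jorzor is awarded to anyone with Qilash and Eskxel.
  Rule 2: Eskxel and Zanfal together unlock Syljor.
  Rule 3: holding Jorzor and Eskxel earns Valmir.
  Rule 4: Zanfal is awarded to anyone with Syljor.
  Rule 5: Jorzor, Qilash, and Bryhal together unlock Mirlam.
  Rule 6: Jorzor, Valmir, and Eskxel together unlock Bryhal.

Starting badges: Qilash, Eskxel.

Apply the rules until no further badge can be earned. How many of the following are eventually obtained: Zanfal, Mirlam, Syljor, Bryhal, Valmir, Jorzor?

4

With Qilash and Eskxel, Jorzor is earned (Rule 1).
With Jorzor and Eskxel, Valmir is earned (Rule 3).
With Jorzor, Valmir, and Eskxel, Bryhal is earned (Rule 6).
With Jorzor, Qilash, and Bryhal, Mirlam is earned (Rule 5).
Zanfal would need Syljor (Rule 4), but Syljor is never earned.
Mirlam: reached.
Syljor would need Eskxel and Zanfal (Rule 2), but Zanfal is never earned.
Bryhal: reached.
Valmir: reached.
Jorzor: reached.
Reached: Mirlam, Bryhal, Valmir, and Jorzor — 4 of the 6.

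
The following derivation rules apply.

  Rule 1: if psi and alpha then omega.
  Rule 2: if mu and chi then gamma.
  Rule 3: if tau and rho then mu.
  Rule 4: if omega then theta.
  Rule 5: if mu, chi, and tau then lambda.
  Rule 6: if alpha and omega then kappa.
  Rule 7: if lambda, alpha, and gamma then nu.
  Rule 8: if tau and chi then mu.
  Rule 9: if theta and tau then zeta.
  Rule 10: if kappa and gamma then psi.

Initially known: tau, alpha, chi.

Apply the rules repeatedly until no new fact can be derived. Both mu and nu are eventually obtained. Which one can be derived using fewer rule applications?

mu: tau and chi hold, so mu follows (Rule 8). [1 rule application]
nu: From tau and chi, Rule 8 gives mu. mu, chi, and tau hold, so lambda follows (Rule 5). mu and chi hold, so gamma follows (Rule 2). From lambda, alpha, and gamma, Rule 7 gives nu. [4 rule applications]
mu needs fewer.

mu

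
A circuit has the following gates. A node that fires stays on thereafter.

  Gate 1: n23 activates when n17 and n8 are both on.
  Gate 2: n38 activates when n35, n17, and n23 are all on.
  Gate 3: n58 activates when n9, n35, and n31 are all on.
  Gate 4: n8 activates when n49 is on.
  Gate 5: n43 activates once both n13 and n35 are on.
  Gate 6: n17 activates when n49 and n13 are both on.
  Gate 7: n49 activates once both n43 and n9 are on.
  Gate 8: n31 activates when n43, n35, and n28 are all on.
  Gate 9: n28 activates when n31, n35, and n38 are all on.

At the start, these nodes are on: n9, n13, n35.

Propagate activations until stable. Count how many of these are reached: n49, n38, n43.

3

n13 and n35 are on, so n43 activates (Gate 5).
Gate 7: n43 and n9 on → n49 on.
n49 and n13 are on, so n17 activates (Gate 6).
Gate 4: n49 on → n8 on.
n17 and n8 are on, so n23 activates (Gate 1).
n35, n17, and n23 are on, so n38 activates (Gate 2).
n49: reached.
n38: reached.
n43: reached.
All 3 are reached.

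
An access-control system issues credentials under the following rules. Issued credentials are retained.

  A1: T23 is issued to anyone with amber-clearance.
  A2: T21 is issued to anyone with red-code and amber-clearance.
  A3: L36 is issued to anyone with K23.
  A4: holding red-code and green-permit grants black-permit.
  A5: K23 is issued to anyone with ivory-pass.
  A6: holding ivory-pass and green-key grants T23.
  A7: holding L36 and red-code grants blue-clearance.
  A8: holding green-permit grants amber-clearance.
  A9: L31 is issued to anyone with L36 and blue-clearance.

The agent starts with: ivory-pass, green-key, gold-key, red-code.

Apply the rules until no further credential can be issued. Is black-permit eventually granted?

No

black-permit would need red-code and green-permit (A4), but green-permit is never granted.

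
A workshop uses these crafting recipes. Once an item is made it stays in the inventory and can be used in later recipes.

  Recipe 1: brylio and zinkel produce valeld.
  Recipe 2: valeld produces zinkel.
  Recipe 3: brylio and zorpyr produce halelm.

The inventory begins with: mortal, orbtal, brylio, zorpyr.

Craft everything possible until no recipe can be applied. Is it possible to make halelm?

Yes

brylio and zorpyr → halelm (Recipe 3).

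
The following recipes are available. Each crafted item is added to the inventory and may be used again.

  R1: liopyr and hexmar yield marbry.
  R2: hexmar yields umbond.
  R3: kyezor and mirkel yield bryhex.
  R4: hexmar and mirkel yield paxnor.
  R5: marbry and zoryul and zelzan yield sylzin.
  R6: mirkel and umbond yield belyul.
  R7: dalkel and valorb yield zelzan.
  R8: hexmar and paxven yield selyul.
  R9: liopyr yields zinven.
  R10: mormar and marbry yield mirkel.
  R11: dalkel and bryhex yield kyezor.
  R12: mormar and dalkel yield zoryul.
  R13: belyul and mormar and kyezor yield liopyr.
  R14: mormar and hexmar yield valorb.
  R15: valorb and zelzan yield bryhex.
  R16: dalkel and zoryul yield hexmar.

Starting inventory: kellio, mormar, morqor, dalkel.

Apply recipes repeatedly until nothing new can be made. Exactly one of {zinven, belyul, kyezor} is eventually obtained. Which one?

kyezor

Using R12, mormar and dalkel make zoryul.
Using R16, dalkel and zoryul make hexmar.
mormar and hexmar → valorb (R14).
Using R7, dalkel and valorb make zelzan.
Using R15, valorb and zelzan make bryhex.
dalkel and bryhex → kyezor (R11).
belyul would need mirkel and umbond (R6), but mirkel is never obtained. zinven would need liopyr (R9), but liopyr is never obtained.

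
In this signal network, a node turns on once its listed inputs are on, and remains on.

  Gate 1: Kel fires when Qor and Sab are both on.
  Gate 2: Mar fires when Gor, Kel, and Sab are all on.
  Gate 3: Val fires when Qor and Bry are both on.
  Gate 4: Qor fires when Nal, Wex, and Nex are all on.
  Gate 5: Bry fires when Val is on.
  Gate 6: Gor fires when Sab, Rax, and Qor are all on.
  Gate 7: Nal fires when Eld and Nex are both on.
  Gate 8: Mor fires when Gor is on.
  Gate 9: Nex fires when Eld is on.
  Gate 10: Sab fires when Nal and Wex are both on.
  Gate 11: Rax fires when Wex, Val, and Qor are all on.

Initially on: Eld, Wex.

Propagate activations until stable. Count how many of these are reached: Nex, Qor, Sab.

Eld is on, so Nex fires (Gate 9).
Eld and Nex are on, so Nal fires (Gate 7).
Gate 4: Nal, Wex, and Nex on → Qor on.
Gate 10: Nal and Wex on → Sab on.
Nex: reached.
Qor: reached.
Sab: reached.
All 3 are reached.

3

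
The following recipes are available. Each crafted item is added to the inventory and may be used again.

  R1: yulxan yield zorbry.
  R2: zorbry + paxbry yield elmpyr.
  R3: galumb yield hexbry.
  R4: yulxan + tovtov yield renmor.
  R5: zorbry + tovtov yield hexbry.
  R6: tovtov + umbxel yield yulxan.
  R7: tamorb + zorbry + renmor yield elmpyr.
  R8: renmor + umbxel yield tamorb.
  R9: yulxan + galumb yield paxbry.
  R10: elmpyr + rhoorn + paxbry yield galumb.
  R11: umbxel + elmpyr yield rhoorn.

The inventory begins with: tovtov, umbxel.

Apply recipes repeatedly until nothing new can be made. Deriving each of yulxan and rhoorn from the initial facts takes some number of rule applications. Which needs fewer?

yulxan: tovtov + umbxel → yulxan (R6). [1 rule application]
rhoorn: tovtov + umbxel → yulxan (R6). yulxan + tovtov → renmor (R4). Using R1, yulxan makes zorbry. renmor + umbxel → tamorb (R8). tamorb + zorbry + renmor → elmpyr (R7). umbxel + elmpyr → rhoorn (R11). [6 rule applications]
yulxan needs fewer.

yulxan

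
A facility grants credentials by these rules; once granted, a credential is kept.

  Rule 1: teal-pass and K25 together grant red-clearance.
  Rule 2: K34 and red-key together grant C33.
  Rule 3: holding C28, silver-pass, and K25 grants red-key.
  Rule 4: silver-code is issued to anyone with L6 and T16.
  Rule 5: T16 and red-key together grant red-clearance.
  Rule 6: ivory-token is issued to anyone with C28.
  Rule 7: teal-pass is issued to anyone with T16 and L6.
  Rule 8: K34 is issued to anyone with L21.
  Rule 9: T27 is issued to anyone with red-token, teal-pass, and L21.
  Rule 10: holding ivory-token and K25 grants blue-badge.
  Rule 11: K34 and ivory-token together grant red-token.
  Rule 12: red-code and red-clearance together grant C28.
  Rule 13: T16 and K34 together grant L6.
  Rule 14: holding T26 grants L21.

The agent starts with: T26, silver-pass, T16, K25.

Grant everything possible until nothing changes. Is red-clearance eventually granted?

Yes

Holding T26 grants L21 (Rule 14).
Holding L21 grants K34 (Rule 8).
Holding T16 and K34 grants L6 (Rule 13).
Holding T16 and L6 grants teal-pass (Rule 7).
Holding teal-pass and K25 grants red-clearance (Rule 1).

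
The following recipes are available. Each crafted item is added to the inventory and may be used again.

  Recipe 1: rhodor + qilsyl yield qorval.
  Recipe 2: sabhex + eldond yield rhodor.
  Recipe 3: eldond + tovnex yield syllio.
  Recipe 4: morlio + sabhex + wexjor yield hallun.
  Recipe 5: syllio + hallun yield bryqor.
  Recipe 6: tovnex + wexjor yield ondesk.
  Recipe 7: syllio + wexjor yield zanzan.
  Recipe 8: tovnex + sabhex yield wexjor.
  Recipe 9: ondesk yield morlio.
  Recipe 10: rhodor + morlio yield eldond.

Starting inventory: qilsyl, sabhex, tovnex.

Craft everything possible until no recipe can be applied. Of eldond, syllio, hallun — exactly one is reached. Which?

Using Recipe 8, tovnex and sabhex make wexjor.
tovnex + wexjor → ondesk (Recipe 6).
Using Recipe 9, ondesk makes morlio.
morlio + sabhex + wexjor → hallun (Recipe 4).
syllio would need eldond and tovnex (Recipe 3), but eldond is never obtained. eldond would need rhodor and morlio (Recipe 10), but rhodor is never obtained.

hallun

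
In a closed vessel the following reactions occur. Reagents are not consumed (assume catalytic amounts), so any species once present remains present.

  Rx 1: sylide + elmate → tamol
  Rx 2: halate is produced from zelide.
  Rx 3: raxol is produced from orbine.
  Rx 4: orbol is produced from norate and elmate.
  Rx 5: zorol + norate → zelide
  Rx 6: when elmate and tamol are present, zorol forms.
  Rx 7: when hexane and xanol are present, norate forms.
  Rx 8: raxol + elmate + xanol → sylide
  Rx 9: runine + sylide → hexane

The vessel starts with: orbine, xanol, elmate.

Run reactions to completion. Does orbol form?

orbol would need norate and elmate (Rx 4), but norate never forms.

No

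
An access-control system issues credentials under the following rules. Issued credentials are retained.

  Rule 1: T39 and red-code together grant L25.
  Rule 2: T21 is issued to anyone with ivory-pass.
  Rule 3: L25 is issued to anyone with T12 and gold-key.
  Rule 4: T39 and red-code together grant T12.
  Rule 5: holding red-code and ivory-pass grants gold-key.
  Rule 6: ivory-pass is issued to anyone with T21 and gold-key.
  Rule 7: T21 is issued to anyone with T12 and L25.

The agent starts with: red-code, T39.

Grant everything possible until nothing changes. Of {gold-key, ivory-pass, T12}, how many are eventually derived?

1

Holding T39 and red-code grants T12 (Rule 4).
gold-key would need red-code and ivory-pass (Rule 5), but ivory-pass is never granted.
ivory-pass would need T21 and gold-key (Rule 6), but gold-key is never granted.
T12: reached.
Reached: T12 — 1 of the 3.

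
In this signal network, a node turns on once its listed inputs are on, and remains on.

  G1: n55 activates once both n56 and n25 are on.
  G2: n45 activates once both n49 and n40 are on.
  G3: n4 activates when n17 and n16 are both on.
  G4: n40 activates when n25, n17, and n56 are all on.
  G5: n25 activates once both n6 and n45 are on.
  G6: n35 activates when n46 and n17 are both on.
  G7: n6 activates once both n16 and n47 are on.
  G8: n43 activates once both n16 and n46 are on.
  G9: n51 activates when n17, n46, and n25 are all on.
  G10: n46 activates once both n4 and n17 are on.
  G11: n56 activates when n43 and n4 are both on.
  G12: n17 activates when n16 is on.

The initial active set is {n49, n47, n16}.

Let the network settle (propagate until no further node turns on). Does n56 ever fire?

G12: n16 on → n17 on.
n17 and n16 are on, so n4 activates (G3).
G10: n4 and n17 on → n46 on.
G8: n16 and n46 on → n43 on.
G11: n43 and n4 on → n56 on.

Yes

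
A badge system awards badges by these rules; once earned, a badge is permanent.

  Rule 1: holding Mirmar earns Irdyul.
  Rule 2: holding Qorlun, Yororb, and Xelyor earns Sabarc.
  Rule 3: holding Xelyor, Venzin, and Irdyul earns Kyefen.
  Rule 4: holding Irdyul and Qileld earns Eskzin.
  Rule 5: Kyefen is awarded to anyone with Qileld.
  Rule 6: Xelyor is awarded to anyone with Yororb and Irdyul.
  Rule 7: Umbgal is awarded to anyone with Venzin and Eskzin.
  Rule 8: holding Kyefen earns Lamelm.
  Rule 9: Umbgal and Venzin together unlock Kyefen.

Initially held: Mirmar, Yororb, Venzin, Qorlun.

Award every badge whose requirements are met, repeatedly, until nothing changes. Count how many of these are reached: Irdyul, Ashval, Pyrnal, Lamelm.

With Mirmar, Irdyul is earned (Rule 1).
With Yororb and Irdyul, Xelyor is earned (Rule 6).
With Xelyor, Venzin, and Irdyul, Kyefen is earned (Rule 3).
With Kyefen, Lamelm is earned (Rule 8).
Irdyul: reached.
No rule produces Ashval, and it is not given.
No rule produces Pyrnal, and it is not given.
Lamelm: reached.
Reached: Irdyul and Lamelm — 2 of the 4.

2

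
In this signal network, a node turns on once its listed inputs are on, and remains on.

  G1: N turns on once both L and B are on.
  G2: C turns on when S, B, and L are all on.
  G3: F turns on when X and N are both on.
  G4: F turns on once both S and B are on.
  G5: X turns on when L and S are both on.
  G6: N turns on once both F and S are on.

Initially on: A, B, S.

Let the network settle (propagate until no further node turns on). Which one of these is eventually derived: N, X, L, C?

N

G4: S and B on → F on.
F and S are on, so N turns on (G6).
X would need L and S (G5), but L never turns on. No rule produces L, and it is not given. C would need S, B, and L (G2), but L never turns on.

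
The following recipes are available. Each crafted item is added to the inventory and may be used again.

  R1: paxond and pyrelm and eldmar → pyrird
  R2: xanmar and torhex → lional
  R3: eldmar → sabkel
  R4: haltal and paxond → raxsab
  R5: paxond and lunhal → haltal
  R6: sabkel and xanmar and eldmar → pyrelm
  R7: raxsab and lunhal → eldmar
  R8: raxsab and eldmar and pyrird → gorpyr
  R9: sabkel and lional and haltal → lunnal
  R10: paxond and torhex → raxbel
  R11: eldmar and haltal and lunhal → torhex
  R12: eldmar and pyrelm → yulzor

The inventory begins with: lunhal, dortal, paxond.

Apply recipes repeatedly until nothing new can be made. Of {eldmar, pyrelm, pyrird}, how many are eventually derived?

1

Using R5, paxond and lunhal make haltal.
Using R4, haltal and paxond make raxsab.
raxsab and lunhal → eldmar (R7).
eldmar: reached.
pyrelm would need sabkel, xanmar, and eldmar (R6), but xanmar is never obtained.
pyrird would need paxond, pyrelm, and eldmar (R1), but pyrelm is never obtained.
Reached: eldmar — 1 of the 3.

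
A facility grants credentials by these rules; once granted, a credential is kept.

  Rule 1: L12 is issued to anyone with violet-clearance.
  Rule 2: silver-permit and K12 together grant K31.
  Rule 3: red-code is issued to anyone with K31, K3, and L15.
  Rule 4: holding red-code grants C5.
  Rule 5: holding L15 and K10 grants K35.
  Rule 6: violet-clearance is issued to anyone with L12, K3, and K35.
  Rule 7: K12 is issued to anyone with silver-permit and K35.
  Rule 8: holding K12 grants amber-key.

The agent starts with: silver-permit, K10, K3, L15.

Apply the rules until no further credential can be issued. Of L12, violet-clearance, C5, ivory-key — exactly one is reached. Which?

Holding L15 and K10 grants K35 (Rule 5).
Holding silver-permit and K35 grants K12 (Rule 7).
Holding silver-permit and K12 grants K31 (Rule 2).
Holding K31, K3, and L15 grants red-code (Rule 3).
Holding red-code grants C5 (Rule 4).
No rule produces ivory-key, and it is not given. L12 would need violet-clearance (Rule 1), but violet-clearance is never granted. violet-clearance would need L12, K3, and K35 (Rule 6), but L12 is never granted.

C5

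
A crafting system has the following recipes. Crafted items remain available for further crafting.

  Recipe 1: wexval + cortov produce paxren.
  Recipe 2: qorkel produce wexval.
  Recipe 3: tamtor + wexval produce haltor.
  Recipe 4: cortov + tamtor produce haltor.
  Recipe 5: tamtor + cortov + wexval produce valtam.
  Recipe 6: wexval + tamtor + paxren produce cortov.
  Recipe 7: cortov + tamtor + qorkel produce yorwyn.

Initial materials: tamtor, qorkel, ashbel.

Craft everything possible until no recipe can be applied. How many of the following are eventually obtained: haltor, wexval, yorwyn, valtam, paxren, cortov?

2

qorkel → wexval (Recipe 2).
Using Recipe 3, tamtor and wexval make haltor.
haltor: reached.
wexval: reached.
yorwyn would need cortov, tamtor, and qorkel (Recipe 7), but cortov is never obtained.
valtam would need tamtor, cortov, and wexval (Recipe 5), but cortov is never obtained.
paxren would need wexval and cortov (Recipe 1), but cortov is never obtained.
cortov would need wexval, tamtor, and paxren (Recipe 6), but paxren is never obtained.
Reached: haltor and wexval — 2 of the 6.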